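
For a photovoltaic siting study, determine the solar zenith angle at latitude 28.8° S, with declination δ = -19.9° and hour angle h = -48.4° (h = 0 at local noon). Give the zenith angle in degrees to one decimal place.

θ_z = 44.7°

cos θ_z = sin φ sin δ + cos φ cos δ cos h = 0.163979 + 0.547062 = 0.711041.
θ_z = arccos(0.711041) = 44.7°.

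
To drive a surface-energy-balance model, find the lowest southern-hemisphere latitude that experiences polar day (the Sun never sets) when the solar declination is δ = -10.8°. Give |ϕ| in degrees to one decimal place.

|ϕ| = 79.2°

Polar day requires cos h₀ = −tan ϕ tan δ ≤ −1, i.e. tan ϕ tan δ ≥ 1.
The boundary is |tan ϕ| · |tan δ| = 1, so |ϕ| = 90° − |δ| = 90° − 10.8° = 79.2° in the southern hemisphere.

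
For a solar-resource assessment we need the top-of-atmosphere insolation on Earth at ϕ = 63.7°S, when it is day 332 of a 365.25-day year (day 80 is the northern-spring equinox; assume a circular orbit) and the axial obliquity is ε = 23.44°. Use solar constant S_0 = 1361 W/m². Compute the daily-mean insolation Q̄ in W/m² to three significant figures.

Q̄ ≈ 466 W/m²

Solar longitude: L_s = 360° × (332 − 80)/365.25 = 248.378°.
sin δ = sin 23.44° × sin 248.378° = -0.36980, so δ = -21.703°.
cos h₀ = −tan(-63.7°) tan(-21.703°) = -0.8053, h₀ = 2.5070 rad.
Bracket: h₀ sin ϕ sin δ + cos ϕ cos δ sin h₀ = 2.5070×-0.89649×-0.36980 + 0.44307×0.92911×0.59285 = 0.831126 + 0.244053 = 1.075179.
Q̄ = (S_0/π) × [bracket] = (1361/π) × 1.075179 = 465.8 W/m².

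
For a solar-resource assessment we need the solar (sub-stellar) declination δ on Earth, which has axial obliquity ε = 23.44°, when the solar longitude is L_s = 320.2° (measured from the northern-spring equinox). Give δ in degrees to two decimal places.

sin δ = sin ε · sin L_s = sin 23.44° × sin 320.2° = -0.254628.
δ = arcsin(-0.254628) = -14.75°.

δ = -14.75°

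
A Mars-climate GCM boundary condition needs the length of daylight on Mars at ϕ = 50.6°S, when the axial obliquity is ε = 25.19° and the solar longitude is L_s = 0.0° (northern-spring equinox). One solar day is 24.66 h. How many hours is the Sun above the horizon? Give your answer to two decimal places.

Solar declination: sin δ = sin ε · sin L_s = sin 25.19° × sin 0.0° = 0.00000, so δ = +0.000°.
cos h₀ = −tan ϕ · tan δ = −tan(-50.6°) × tan(+0.000°) = 0.0000, so h₀ = 1.5708 rad = 90.00°.
Daylight = 2h₀/(2π) × 24.66 h = (1.5708/π) × 24.66 = 12.33 h.

12.33 h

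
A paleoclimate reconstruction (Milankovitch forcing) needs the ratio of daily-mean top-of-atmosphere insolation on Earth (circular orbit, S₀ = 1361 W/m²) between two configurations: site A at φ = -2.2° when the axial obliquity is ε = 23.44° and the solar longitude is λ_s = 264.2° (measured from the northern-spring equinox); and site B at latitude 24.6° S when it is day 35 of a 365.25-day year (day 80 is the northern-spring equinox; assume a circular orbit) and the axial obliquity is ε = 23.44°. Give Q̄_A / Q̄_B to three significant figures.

— Configuration A (φ=-2.2°):
Solar declination: sin δ = sin ε · sin λ_s = sin 23.44° × sin 264.2° = -0.39575, so δ = -23.313°.
cos H₀ = −tan(-2.2°) tan(-23.313°) = -0.0166, H₀ = 1.5874 rad.
Bracket: H₀ sin φ sin δ + cos φ cos δ sin H₀ = 1.5874×-0.03839×-0.39575 + 0.99926×0.91836×0.99986 = 0.024117 + 0.917552 = 0.941669.
Q̄ = (S₀/π) × [bracket] = (1361/π) × 0.941669 = 407.95 W/m².
— Configuration B (φ=-24.6°):
Solar longitude: λ_s = 360° × (35 − 80)/365.25 = -44.353°, i.e. -44.353° + 360° = 315.647°.
sin δ = sin 23.44° × sin 315.647° = -0.27809, so δ = -16.146°.
cos H₀ = −tan(-24.6°) tan(-16.146°) = -0.1325, H₀ = 1.7037 rad.
Bracket: H₀ sin φ sin δ + cos φ cos δ sin H₀ = 1.7037×-0.41628×-0.27809 + 0.90924×0.96056×0.99118 = 0.197226 + 0.865676 = 1.062902.
Q̄ = (S₀/π) × [bracket] = (1361/π) × 1.062902 = 460.47 W/m².
Ratio Q̄_A / Q̄_B = 407.95 / 460.47 = 0.8859.

Q̄_A / Q̄_B ≈ 0.886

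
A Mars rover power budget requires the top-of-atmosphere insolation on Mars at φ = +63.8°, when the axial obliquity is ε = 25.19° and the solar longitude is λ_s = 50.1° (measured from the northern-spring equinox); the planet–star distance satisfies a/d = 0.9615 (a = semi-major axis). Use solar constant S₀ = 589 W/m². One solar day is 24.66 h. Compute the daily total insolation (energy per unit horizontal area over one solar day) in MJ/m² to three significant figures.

Solar declination: sin δ = sin ε · sin λ_s = sin 25.19° × sin 50.1° = 0.32652, so δ = +19.058°.
cos H₀ = −tan(+63.8°) tan(+19.058°) = -0.7021, H₀ = 2.3491 rad.
Bracket: H₀ sin φ sin δ + cos φ cos δ sin H₀ = 2.3491×0.89726×0.32652 + 0.44151×0.94519×0.71212 = 0.688224 + 0.297175 = 0.985399.
Inverse-square distance factor (a/d)² = 0.9615² = 0.924482.
Q̄ = (S₀/π) × 0.924482 × [bracket] = (589/π) × 0.924482 × 0.985399 = 170.80 W/m².
Daily total = Q̄ × 24.66 h × 3600 s/h = 170.80 × 24.66 × 3600 / 10⁶ = 15.16 MJ/m².

15.2 MJ/m²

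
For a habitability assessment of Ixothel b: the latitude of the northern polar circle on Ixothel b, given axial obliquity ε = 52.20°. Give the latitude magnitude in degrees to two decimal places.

37.80°

The polar circle is the lowest latitude that experiences at least one full rotation of continuous daylight at the northern-summer solstice; it lies at |φ| = 90° − ε = 90° − 52.20° = 37.80°.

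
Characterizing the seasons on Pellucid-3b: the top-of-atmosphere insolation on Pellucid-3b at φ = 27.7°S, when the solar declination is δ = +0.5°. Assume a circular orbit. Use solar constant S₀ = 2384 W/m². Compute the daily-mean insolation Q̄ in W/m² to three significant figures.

Q̄ ≈ 667 W/m²

cos H₀ = −tan(-27.7°) tan(+0.500°) = 0.0046, H₀ = 1.5662 rad.
Bracket: H₀ sin φ sin δ + cos φ cos δ sin H₀ = 1.5662×-0.46484×0.00873 + 0.88539×0.99996×0.99999 = -0.006356 + 0.885346 = 0.878990.
Q̄ = (S₀/π) × [bracket] = (2384/π) × 0.878990 = 667.0 W/m².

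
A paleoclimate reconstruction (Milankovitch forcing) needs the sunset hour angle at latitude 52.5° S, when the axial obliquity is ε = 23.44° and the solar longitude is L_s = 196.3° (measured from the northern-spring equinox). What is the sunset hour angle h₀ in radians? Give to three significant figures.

h₀ = 1.72 rad

Solar declination: sin δ = sin ε · sin L_s = sin 23.44° × sin 196.3° = -0.11165, so δ = -6.410°.
cos h₀ = −tan ϕ · tan δ = −tan(-52.5°) × tan(-6.410°) = -0.1464, so h₀ = 1.7177 rad = 98.42°.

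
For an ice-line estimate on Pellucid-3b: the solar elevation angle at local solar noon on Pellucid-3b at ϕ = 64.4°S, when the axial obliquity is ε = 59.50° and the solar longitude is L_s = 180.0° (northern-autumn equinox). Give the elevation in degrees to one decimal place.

25.6°

Solar declination: sin δ = sin ε · sin L_s = sin 59.50° × sin 180.0° = 0.00000, so δ = +0.000°.
At local noon the hour angle is zero, so the zenith angle equals |ϕ − δ| = |-64.4° − (+0.000°)| = 64.400°.
Elevation = 90° − 64.400° = 25.6°.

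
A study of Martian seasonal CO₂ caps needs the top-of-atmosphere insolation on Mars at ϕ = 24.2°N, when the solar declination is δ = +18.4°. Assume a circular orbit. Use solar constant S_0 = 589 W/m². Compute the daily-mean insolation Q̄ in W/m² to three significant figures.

cos h₀ = −tan(+24.2°) tan(+18.400°) = -0.1495, h₀ = 1.7209 rad.
Bracket: h₀ sin ϕ sin δ + cos ϕ cos δ sin h₀ = 1.7209×0.40992×0.31565 + 0.91212×0.94888×0.98876 = 0.222669 + 0.855764 = 1.078433.
Q̄ = (S_0/π) × [bracket] = (589/π) × 1.078433 = 202.2 W/m².

Q̄ ≈ 202 W/m²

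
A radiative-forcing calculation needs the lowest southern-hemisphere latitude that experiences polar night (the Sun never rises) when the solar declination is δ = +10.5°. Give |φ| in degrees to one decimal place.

Polar night requires cos H₀ = −tan φ tan δ ≥ 1, i.e. tan φ tan δ ≤ −1.
The boundary is |tan φ| · |tan δ| = 1, so |φ| = 90° − |δ| = 90° − 10.5° = 79.5° in the southern hemisphere.

|φ| = 79.5°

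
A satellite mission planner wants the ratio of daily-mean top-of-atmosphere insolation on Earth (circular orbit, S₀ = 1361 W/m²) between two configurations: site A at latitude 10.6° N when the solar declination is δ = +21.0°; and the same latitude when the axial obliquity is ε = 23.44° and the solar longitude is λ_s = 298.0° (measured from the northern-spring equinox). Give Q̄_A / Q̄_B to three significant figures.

— Configuration A (φ=+10.6°):
cos H₀ = −tan(+10.6°) tan(+21.000°) = -0.0718, H₀ = 1.6427 rad.
Bracket: H₀ sin φ sin δ + cos φ cos δ sin H₀ = 1.6427×0.18395×0.35837 + 0.98294×0.93358×0.99742 = 0.108290 + 0.915286 = 1.023576.
Q̄ = (S₀/π) × [bracket] = (1361/π) × 1.023576 = 443.43 W/m².
— Configuration B (φ=+10.6°):
Solar declination: sin δ = sin ε · sin λ_s = sin 23.44° × sin 298.0° = -0.35123, so δ = -20.562°.
cos H₀ = −tan(+10.6°) tan(-20.562°) = 0.0702, H₀ = 1.5005 rad.
Bracket: H₀ sin φ sin δ + cos φ cos δ sin H₀ = 1.5005×0.18395×-0.35123 + 0.98294×0.93629×0.99753 = -0.096945 + 0.918044 = 0.821099.
Q̄ = (S₀/π) × [bracket] = (1361/π) × 0.821099 = 355.72 W/m².
Ratio Q̄_A / Q̄_B = 443.43 / 355.72 = 1.247.

Q̄_A / Q̄_B ≈ 1.25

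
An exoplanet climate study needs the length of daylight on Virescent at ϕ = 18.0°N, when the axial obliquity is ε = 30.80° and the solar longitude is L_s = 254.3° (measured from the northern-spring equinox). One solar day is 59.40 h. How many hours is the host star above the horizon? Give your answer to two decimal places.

Solar declination: sin δ = sin ε · sin L_s = sin 30.80° × sin 254.3° = -0.49294, so δ = -29.534°.
cos h₀ = −tan ϕ · tan δ = −tan(+18.0°) × tan(-29.534°) = 0.1841, so h₀ = 1.3857 rad = 79.39°.
Daylight = 2h₀/(2π) × 59.40 h = (1.3857/π) × 59.40 = 26.20 h.

26.20 h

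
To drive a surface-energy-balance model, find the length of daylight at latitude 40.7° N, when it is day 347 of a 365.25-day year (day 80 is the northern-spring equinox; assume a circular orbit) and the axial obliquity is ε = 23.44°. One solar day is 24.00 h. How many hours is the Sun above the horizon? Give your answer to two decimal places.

9.11 h

Solar longitude: λ_s = 360° × (347 − 80)/365.25 = 263.162°.
sin δ = sin 23.44° × sin 263.162° = -0.39496, so δ = -23.263°.
cos H₀ = −tan φ · tan δ = −tan(+40.7°) × tan(-23.263°) = 0.3698, so H₀ = 1.1920 rad = 68.30°.
Daylight = 2H₀/(2π) × 24.00 h = (1.1920/π) × 24.00 = 9.11 h.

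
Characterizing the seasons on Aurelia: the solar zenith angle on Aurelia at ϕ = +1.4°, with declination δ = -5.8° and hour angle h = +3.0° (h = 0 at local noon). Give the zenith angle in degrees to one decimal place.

θ_z = 7.8°

cos θ_z = sin ϕ sin δ + cos ϕ cos δ cos h = -0.002469 + 0.993221 = 0.990752.
θ_z = arccos(0.990752) = 7.8°.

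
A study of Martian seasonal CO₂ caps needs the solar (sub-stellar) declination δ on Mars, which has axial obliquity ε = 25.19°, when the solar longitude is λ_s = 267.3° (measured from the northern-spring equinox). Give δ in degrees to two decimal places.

sin δ = sin ε · sin λ_s = sin 25.19° × sin 267.3° = -0.425149.
δ = arcsin(-0.425149) = -25.16°.

δ = -25.16°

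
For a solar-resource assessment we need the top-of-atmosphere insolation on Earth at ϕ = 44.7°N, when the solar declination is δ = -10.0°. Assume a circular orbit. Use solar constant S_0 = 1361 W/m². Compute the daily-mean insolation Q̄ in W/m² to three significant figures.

cos h₀ = −tan(+44.7°) tan(-10.000°) = 0.1745, h₀ = 1.3954 rad.
Bracket: h₀ sin ϕ sin δ + cos ϕ cos δ sin h₀ = 1.3954×0.70339×-0.17365 + 0.71080×0.98481×0.98466 = -0.170439 + 0.689265 = 0.518826.
Q̄ = (S_0/π) × [bracket] = (1361/π) × 0.518826 = 224.8 W/m².

Q̄ ≈ 225 W/m²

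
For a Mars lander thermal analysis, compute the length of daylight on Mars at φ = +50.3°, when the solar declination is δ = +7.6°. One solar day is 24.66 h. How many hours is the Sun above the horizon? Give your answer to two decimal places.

13.60 h

cos H₀ = −tan φ · tan δ = −tan(+50.3°) × tan(+7.600°) = -0.1607, so H₀ = 1.7322 rad = 99.25°.
Daylight = 2H₀/(2π) × 24.66 h = (1.7322/π) × 24.66 = 13.60 h.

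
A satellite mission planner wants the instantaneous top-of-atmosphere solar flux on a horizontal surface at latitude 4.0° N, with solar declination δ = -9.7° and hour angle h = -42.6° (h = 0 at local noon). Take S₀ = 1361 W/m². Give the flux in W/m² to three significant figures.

969 W/m²

cos θ_z = sin φ sin δ + cos φ cos δ cos h = -0.011753 + 0.723806 = 0.712053.
Flux = S₀ · cos θ_z = 1361 × 0.712053 = 969.1 W/m².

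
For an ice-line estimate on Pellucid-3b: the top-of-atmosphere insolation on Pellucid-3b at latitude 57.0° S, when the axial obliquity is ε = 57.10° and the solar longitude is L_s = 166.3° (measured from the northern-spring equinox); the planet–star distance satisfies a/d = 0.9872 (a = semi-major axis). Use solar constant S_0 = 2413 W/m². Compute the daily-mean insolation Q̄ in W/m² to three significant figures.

Q̄ ≈ 223 W/m²

Solar declination: sin δ = sin ε · sin L_s = sin 57.10° × sin 166.3° = 0.19885, so δ = +11.470°.
cos h₀ = −tan(-57.0°) tan(+11.470°) = 0.3124, h₀ = 1.2530 rad.
Bracket: h₀ sin ϕ sin δ + cos ϕ cos δ sin h₀ = 1.2530×-0.83867×0.19885 + 0.54464×0.98003×0.94993 = -0.208962 + 0.507038 = 0.298076.
Inverse-square distance factor (a/d)² = 0.9872² = 0.974564.
Q̄ = (S_0/π) × 0.974564 × [bracket] = (2413/π) × 0.974564 × 0.298076 = 223.1 W/m².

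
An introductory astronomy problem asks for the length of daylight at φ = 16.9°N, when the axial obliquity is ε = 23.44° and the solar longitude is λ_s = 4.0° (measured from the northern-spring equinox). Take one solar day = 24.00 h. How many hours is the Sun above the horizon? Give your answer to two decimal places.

Solar declination: sin δ = sin ε · sin λ_s = sin 23.44° × sin 4.0° = 0.02775, so δ = +1.590°.
cos H₀ = −tan φ · tan δ = −tan(+16.9°) × tan(+1.590°) = -0.0084, so H₀ = 1.5792 rad = 90.48°.
Daylight = 2H₀/(2π) × 24.00 h = (1.5792/π) × 24.00 = 12.06 h.

12.06 h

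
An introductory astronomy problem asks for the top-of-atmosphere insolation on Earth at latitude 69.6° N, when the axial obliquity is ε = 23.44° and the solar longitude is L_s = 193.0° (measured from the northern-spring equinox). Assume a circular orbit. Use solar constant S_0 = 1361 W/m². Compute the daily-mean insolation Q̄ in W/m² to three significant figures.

Q̄ ≈ 97.7 W/m²

Solar declination: sin δ = sin ε · sin L_s = sin 23.44° × sin 193.0° = -0.08948, so δ = -5.134°.
cos h₀ = −tan(+69.6°) tan(-5.134°) = 0.2416, h₀ = 1.3268 rad.
Bracket: h₀ sin ϕ sin δ + cos ϕ cos δ sin h₀ = 1.3268×0.93728×-0.08948 + 0.34857×0.99599×0.97038 = -0.111276 + 0.336889 = 0.225613.
Q̄ = (S_0/π) × [bracket] = (1361/π) × 0.225613 = 97.74 W/m².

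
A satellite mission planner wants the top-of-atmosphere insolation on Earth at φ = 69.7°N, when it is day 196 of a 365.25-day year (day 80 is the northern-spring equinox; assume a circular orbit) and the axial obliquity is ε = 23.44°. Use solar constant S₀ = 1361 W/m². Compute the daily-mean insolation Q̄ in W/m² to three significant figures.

Q̄ ≈ 463 W/m²

Solar longitude: λ_s = 360° × (196 − 80)/365.25 = 114.333°.
sin δ = sin 23.44° × sin 114.333° = 0.36245, so δ = +21.251°.
cos H₀ = −tan(+69.7°) tan(+21.251°) = -1.0513 ≤ −1 ⇒ polar day, H₀ = π.
Bracket: H₀ sin φ sin δ + cos φ cos δ sin H₀ = 3.1416×0.93789×0.36245 + 0.34694×0.93200×0.00000 = 1.067950 + 0.000000 = 1.067950.
Q̄ = (S₀/π) × [bracket] = (1361/π) × 1.067950 = 462.7 W/m².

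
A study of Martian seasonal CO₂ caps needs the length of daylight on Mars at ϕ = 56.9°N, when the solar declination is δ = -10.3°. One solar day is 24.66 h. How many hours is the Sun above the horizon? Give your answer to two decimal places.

cos h₀ = −tan ϕ · tan δ = −tan(+56.9°) × tan(-10.300°) = 0.2788, so h₀ = 1.2883 rad = 73.81°.
Daylight = 2h₀/(2π) × 24.66 h = (1.2883/π) × 24.66 = 10.11 h.

10.11 h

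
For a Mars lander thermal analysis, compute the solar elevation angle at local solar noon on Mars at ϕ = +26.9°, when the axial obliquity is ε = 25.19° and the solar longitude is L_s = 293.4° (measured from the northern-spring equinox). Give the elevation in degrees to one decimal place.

40.1°

Solar declination: sin δ = sin ε · sin L_s = sin 25.19° × sin 293.4° = -0.39062, so δ = -22.993°.
At local noon the hour angle is zero, so the zenith angle equals |ϕ − δ| = |+26.9° − (-22.993°)| = 49.893°.
Elevation = 90° − 49.893° = 40.1°.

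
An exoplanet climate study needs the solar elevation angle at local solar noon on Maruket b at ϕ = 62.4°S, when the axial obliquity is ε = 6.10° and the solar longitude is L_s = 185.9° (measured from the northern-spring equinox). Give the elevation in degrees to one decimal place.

28.2°

Solar declination: sin δ = sin ε · sin L_s = sin 6.10° × sin 185.9° = -0.01092, so δ = -0.626°.
At local noon the hour angle is zero, so the zenith angle equals |ϕ − δ| = |-62.4° − (-0.626°)| = 61.774°.
Elevation = 90° − 61.774° = 28.2°.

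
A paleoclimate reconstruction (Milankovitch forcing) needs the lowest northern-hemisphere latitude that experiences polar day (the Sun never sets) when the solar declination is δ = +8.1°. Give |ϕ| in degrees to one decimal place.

|ϕ| = 81.9°

Polar day requires cos h₀ = −tan ϕ tan δ ≤ −1, i.e. tan ϕ tan δ ≥ 1.
The boundary is |tan ϕ| · |tan δ| = 1, so |ϕ| = 90° − |δ| = 90° − 8.1° = 81.9° in the northern hemisphere.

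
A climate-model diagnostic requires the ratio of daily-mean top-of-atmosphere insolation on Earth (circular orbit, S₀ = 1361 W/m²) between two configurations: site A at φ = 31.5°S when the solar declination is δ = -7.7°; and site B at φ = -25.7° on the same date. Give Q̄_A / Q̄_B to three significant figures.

— Configuration A (φ=-31.5°):
cos H₀ = −tan(-31.5°) tan(-7.700°) = -0.0829, H₀ = 1.6537 rad.
Bracket: H₀ sin φ sin δ + cos φ cos δ sin H₀ = 1.6537×-0.52250×-0.13399 + 0.85264×0.99098×0.99656 = 0.115775 + 0.842043 = 0.957818.
Q̄ = (S₀/π) × [bracket] = (1361/π) × 0.957818 = 414.95 W/m².
— Configuration B (φ=-25.7°):
cos H₀ = −tan(-25.7°) tan(-7.700°) = -0.0651, H₀ = 1.6359 rad.
Bracket: H₀ sin φ sin δ + cos φ cos δ sin H₀ = 1.6359×-0.43366×-0.13399 + 0.90108×0.99098×0.99788 = 0.095056 + 0.891059 = 0.986115.
Q̄ = (S₀/π) × [bracket] = (1361/π) × 0.986115 = 427.20 W/m².
Ratio Q̄_A / Q̄_B = 414.95 / 427.20 = 0.9713.

Q̄_A / Q̄_B ≈ 0.971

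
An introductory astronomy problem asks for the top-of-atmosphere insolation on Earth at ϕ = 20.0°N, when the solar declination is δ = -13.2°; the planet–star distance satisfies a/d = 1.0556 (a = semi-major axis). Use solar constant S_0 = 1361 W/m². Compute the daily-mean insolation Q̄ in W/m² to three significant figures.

cos h₀ = −tan(+20.0°) tan(-13.200°) = 0.0854, h₀ = 1.4853 rad.
Bracket: h₀ sin ϕ sin δ + cos ϕ cos δ sin h₀ = 1.4853×0.34202×-0.22835 + 0.93969×0.97358×0.99635 = -0.116002 + 0.911524 = 0.795522.
Inverse-square distance factor (a/d)² = 1.0556² = 1.114291.
Q̄ = (S_0/π) × 1.114291 × [bracket] = (1361/π) × 1.114291 × 0.795522 = 384.0 W/m².

Q̄ ≈ 384 W/m²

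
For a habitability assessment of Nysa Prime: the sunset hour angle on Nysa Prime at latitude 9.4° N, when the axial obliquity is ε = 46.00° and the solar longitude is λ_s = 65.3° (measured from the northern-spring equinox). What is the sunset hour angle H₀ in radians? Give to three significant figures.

Solar declination: sin δ = sin ε · sin λ_s = sin 46.00° × sin 65.3° = 0.65353, so δ = +40.808°.
cos H₀ = −tan φ · tan δ = −tan(+9.4°) × tan(+40.808°) = -0.1429, so H₀ = 1.7142 rad = 98.22°.

H₀ = 1.71 rad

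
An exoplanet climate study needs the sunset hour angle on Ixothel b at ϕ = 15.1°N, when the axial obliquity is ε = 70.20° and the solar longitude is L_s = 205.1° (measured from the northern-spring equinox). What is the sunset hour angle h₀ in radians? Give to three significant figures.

h₀ = 1.45 rad

Solar declination: sin δ = sin ε · sin L_s = sin 70.20° × sin 205.1° = -0.39912, so δ = -23.523°.
cos h₀ = −tan ϕ · tan δ = −tan(+15.1°) × tan(-23.523°) = 0.1175, so h₀ = 1.4531 rad = 83.25°.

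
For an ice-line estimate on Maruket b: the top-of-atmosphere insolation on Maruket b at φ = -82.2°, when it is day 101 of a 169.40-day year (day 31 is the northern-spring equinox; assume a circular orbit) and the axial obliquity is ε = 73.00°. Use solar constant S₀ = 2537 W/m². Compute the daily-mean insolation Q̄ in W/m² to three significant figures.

Solar longitude: λ_s = 360° × (101 − 31)/169.40 = 148.760°.
sin δ = sin 73.00° × sin 148.760° = 0.49596, so δ = +29.733°.
cos H₀ = −tan(-82.2°) tan(+29.733°) = 4.1695 ≥ 1 ⇒ polar night, H₀ = 0 and Q̄ = 0.

Q̄ ≈ 0.00 W/m²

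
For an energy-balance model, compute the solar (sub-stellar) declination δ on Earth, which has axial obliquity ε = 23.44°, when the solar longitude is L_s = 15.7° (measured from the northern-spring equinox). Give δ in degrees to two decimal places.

δ = +6.18°

sin δ = sin ε · sin L_s = sin 23.44° × sin 15.7° = 0.107642.
δ = arcsin(0.107642) = +6.18°.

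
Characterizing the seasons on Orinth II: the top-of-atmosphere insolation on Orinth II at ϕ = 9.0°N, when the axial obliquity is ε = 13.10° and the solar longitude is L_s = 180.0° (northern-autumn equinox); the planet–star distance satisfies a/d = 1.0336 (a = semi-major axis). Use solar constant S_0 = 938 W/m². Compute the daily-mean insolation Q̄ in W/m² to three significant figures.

Solar declination: sin δ = sin ε · sin L_s = sin 13.10° × sin 180.0° = 0.00000, so δ = +0.000°.
cos h₀ = −tan(+9.0°) tan(+0.000°) = -0.0000, h₀ = 1.5708 rad.
Bracket: h₀ sin ϕ sin δ + cos ϕ cos δ sin h₀ = 1.5708×0.15643×0.00000 + 0.98769×1.00000×1.00000 = 0.000000 + 0.987690 = 0.987690.
Inverse-square distance factor (a/d)² = 1.0336² = 1.068329.
Q̄ = (S_0/π) × 1.068329 × [bracket] = (938/π) × 1.068329 × 0.987690 = 315.0 W/m².

Q̄ ≈ 315 W/m²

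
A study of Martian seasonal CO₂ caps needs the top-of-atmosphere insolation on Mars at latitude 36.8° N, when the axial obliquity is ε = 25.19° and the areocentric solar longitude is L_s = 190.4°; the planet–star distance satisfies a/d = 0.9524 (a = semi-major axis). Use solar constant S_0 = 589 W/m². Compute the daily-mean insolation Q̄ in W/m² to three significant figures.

sin δ = sin 25.19° × sin 190.4° = -0.07683, so δ = -4.407°.
cos h₀ = −tan(+36.8°) tan(-4.407°) = 0.0576, h₀ = 1.5131 rad.
Bracket: h₀ sin ϕ sin δ + cos ϕ cos δ sin h₀ = 1.5131×0.59902×-0.07683 + 0.80073×0.99704×0.99834 = -0.069637 + 0.797035 = 0.727398.
Inverse-square distance factor (a/d)² = 0.9524² = 0.907066.
Q̄ = (S_0/π) × 0.907066 × [bracket] = (589/π) × 0.907066 × 0.727398 = 123.7 W/m².

Q̄ ≈ 124 W/m²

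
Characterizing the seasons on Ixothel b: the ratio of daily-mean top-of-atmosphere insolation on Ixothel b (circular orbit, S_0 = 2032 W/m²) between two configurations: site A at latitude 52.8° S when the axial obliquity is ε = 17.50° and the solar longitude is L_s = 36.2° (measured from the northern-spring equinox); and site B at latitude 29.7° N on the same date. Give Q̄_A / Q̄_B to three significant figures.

Q̄_A / Q̄_B ≈ 0.391

— Configuration A (ϕ=-52.8°):
Solar declination: sin δ = sin ε · sin L_s = sin 17.50° × sin 36.2° = 0.17760, so δ = +10.230°.
cos h₀ = −tan(-52.8°) tan(+10.230°) = 0.2378, h₀ = 1.3307 rad.
Bracket: h₀ sin ϕ sin δ + cos ϕ cos δ sin h₀ = 1.3307×-0.79653×0.17760 + 0.60460×0.98410×0.97132 = -0.188246 + 0.577923 = 0.389677.
Q̄ = (S_0/π) × [bracket] = (2032/π) × 0.389677 = 252.05 W/m².
— Configuration B (ϕ=+29.7°):
cos h₀ = −tan(+29.7°) tan(+10.230°) = -0.1029, h₀ = 1.6739 rad.
Bracket: h₀ sin ϕ sin δ + cos ϕ cos δ sin h₀ = 1.6739×0.49546×0.17760 + 0.86863×0.98410×0.99469 = 0.147293 + 0.850280 = 0.997573.
Q̄ = (S_0/π) × [bracket] = (2032/π) × 0.997573 = 645.24 W/m².
Ratio Q̄_A / Q̄_B = 252.05 / 645.24 = 0.3906.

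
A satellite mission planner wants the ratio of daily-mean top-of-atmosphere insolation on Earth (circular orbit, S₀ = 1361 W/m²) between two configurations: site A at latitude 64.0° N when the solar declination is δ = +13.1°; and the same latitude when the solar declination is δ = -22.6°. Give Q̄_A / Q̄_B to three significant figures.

— Configuration A (φ=+64.0°):
cos H₀ = −tan(+64.0°) tan(+13.100°) = -0.4771, H₀ = 2.0682 rad.
Bracket: H₀ sin φ sin δ + cos φ cos δ sin H₀ = 2.0682×0.89879×0.22665 + 0.43837×0.97398×0.87884 = 0.421315 + 0.375233 = 0.796548.
Q̄ = (S₀/π) × [bracket] = (1361/π) × 0.796548 = 345.08 W/m².
— Configuration B (φ=+64.0°):
cos H₀ = −tan(+64.0°) tan(-22.600°) = 0.8535, H₀ = 0.5482 rad.
Bracket: H₀ sin φ sin δ + cos φ cos δ sin H₀ = 0.5482×0.89879×-0.38430 + 0.43837×0.92321×0.52116 = -0.189351 + 0.210917 = 0.021566.
Q̄ = (S₀/π) × [bracket] = (1361/π) × 0.021566 = 9.3428 W/m².
Ratio Q̄_A / Q̄_B = 345.08 / 9.3428 = 36.94.

Q̄_A / Q̄_B ≈ 36.9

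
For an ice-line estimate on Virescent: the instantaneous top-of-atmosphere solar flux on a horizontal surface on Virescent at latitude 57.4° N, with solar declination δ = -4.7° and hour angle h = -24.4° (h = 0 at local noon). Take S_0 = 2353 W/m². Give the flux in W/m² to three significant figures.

988 W/m²

cos θ_z = sin ϕ sin δ + cos ϕ cos δ cos h = -0.069029 + 0.489000 = 0.419971.
Flux = S_0 · cos θ_z = 2353 × 0.419971 = 988.2 W/m².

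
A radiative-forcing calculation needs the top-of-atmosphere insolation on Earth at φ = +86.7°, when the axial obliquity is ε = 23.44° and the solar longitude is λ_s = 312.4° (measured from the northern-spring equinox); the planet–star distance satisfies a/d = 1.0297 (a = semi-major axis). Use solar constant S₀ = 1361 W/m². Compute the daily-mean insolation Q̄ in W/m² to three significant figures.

Solar declination: sin δ = sin ε · sin λ_s = sin 23.44° × sin 312.4° = -0.29375, so δ = -17.083°.
cos H₀ = −tan(+86.7°) tan(-17.083°) = 5.3297 ≥ 1 ⇒ polar night, H₀ = 0 and Q̄ = 0.
Inverse-square distance factor (a/d)² = 1.0297² = 1.060282.

Q̄ ≈ 0.00 W/m²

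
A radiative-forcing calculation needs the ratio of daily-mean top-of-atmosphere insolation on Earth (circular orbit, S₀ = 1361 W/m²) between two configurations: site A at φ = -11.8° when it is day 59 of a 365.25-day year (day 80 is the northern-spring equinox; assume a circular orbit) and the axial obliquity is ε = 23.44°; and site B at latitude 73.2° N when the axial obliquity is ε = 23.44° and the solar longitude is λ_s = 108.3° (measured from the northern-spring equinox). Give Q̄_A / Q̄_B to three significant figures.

Q̄_A / Q̄_B ≈ 0.893

— Configuration A (φ=-11.8°):
Solar longitude: λ_s = 360° × (59 − 80)/365.25 = -20.698°, i.e. -20.698° + 360° = 339.302°.
sin δ = sin 23.44° × sin 339.302° = -0.14060, so δ = -8.082°.
cos H₀ = −tan(-11.8°) tan(-8.082°) = -0.0297, H₀ = 1.6005 rad.
Bracket: H₀ sin φ sin δ + cos φ cos δ sin H₀ = 1.6005×-0.20450×-0.14060 + 0.97887×0.99007×0.99956 = 0.046019 + 0.968723 = 1.014742.
Q̄ = (S₀/π) × [bracket] = (1361/π) × 1.014742 = 439.61 W/m².
— Configuration B (φ=+73.2°):
Solar declination: sin δ = sin ε · sin λ_s = sin 23.44° × sin 108.3° = 0.37767, so δ = +22.189°.
cos H₀ = −tan(+73.2°) tan(+22.189°) = -1.3510 ≤ −1 ⇒ polar day, H₀ = π.
Bracket: H₀ sin φ sin δ + cos φ cos δ sin H₀ = 3.1416×0.95732×0.37767 + 0.28903×0.92594×0.00000 = 1.135849 + 0.000000 = 1.135849.
Q̄ = (S₀/π) × [bracket] = (1361/π) × 1.135849 = 492.07 W/m².
Ratio Q̄_A / Q̄_B = 439.61 / 492.07 = 0.8934.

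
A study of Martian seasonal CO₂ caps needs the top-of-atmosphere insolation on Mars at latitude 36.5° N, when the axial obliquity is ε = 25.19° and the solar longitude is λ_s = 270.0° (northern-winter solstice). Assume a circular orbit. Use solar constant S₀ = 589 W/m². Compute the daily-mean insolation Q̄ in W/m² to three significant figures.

Solar declination: sin δ = sin ε · sin λ_s = sin 25.19° × sin 270.0° = -0.42562, so δ = -25.190°.
cos H₀ = −tan(+36.5°) tan(-25.190°) = 0.3480, H₀ = 1.2153 rad.
Bracket: H₀ sin φ sin δ + cos φ cos δ sin H₀ = 1.2153×0.59482×-0.42562 + 0.80386×0.90490×0.93748 = -0.307674 + 0.681935 = 0.374261.
Q̄ = (S₀/π) × [bracket] = (589/π) × 0.374261 = 70.17 W/m².

Q̄ ≈ 70.2 W/m²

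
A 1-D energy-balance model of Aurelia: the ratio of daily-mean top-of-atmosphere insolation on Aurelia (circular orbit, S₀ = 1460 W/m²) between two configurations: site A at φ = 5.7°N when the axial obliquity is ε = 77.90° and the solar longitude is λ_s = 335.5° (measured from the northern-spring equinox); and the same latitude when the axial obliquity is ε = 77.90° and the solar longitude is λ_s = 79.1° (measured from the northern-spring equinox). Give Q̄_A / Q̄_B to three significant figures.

Q̄_A / Q̄_B ≈ 1.91

— Configuration A (φ=+5.7°):
Solar declination: sin δ = sin ε · sin λ_s = sin 77.90° × sin 335.5° = -0.40548, so δ = -23.921°.
cos H₀ = −tan(+5.7°) tan(-23.921°) = 0.0443, H₀ = 1.5265 rad.
Bracket: H₀ sin φ sin δ + cos φ cos δ sin H₀ = 1.5265×0.09932×-0.40548 + 0.99506×0.91410×0.99902 = -0.061476 + 0.908693 = 0.847217.
Q̄ = (S₀/π) × [bracket] = (1460/π) × 0.847217 = 393.73 W/m².
— Configuration B (φ=+5.7°):
Solar declination: sin δ = sin ε · sin λ_s = sin 77.90° × sin 79.1° = 0.96014, so δ = +73.769°.
cos H₀ = −tan(+5.7°) tan(+73.769°) = -0.3429, H₀ = 1.9208 rad.
Bracket: H₀ sin φ sin δ + cos φ cos δ sin H₀ = 1.9208×0.09932×0.96014 + 0.99506×0.27951×0.93938 = 0.183170 + 0.261269 = 0.444439.
Q̄ = (S₀/π) × [bracket] = (1460/π) × 0.444439 = 206.55 W/m².
Ratio Q̄_A / Q̄_B = 393.73 / 206.55 = 1.906.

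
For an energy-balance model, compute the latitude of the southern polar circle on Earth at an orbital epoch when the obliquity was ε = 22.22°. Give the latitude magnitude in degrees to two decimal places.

67.78°

The polar circle is the lowest latitude that experiences at least one full rotation of continuous darkness at the northern-summer solstice; it lies at |φ| = 90° − ε = 90° − 22.22° = 67.78°.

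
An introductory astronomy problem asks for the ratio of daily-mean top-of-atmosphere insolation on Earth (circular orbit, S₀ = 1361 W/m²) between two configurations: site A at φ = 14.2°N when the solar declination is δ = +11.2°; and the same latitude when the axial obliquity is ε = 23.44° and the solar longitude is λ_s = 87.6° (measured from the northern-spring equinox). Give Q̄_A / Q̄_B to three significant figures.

Q̄_A / Q̄_B ≈ 0.980

— Configuration A (φ=+14.2°):
cos H₀ = −tan(+14.2°) tan(+11.200°) = -0.0501, H₀ = 1.6209 rad.
Bracket: H₀ sin φ sin δ + cos φ cos δ sin H₀ = 1.6209×0.24531×0.19423 + 0.96945×0.98096×0.99874 = 0.077230 + 0.949793 = 1.027023.
Q̄ = (S₀/π) × [bracket] = (1361/π) × 1.027023 = 444.93 W/m².
— Configuration B (φ=+14.2°):
Solar declination: sin δ = sin ε · sin λ_s = sin 23.44° × sin 87.6° = 0.39744, so δ = +23.418°.
cos H₀ = −tan(+14.2°) tan(+23.418°) = -0.1096, H₀ = 1.6806 rad.
Bracket: H₀ sin φ sin δ + cos φ cos δ sin H₀ = 1.6806×0.24531×0.39744 + 0.96945×0.91763×0.99398 = 0.163852 + 0.884241 = 1.048093.
Q̄ = (S₀/π) × [bracket] = (1361/π) × 1.048093 = 454.05 W/m².
Ratio Q̄_A / Q̄_B = 444.93 / 454.05 = 0.9799.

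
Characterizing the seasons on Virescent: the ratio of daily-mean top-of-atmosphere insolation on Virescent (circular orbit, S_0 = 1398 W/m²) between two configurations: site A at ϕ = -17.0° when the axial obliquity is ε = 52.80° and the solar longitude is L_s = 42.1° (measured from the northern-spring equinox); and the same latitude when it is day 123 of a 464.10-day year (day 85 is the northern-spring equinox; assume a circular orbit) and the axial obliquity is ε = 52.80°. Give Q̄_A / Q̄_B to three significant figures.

— Configuration A (ϕ=-17.0°):
Solar declination: sin δ = sin ε · sin L_s = sin 52.80° × sin 42.1° = 0.53401, so δ = +32.277°.
cos h₀ = −tan(-17.0°) tan(+32.277°) = 0.1931, h₀ = 1.3765 rad.
Bracket: h₀ sin ϕ sin δ + cos ϕ cos δ sin h₀ = 1.3765×-0.29237×0.53401 + 0.95630×0.84548×0.98118 = -0.214911 + 0.793316 = 0.578405.
Q̄ = (S_0/π) × [bracket] = (1398/π) × 0.578405 = 257.39 W/m².
— Configuration B (ϕ=-17.0°):
Solar longitude: L_s = 360° × (123 − 85)/464.10 = 29.476°.
sin δ = sin 52.80° × sin 29.476° = 0.39194, so δ = +23.076°.
cos h₀ = −tan(-17.0°) tan(+23.076°) = 0.1303, h₀ = 1.4402 rad.
Bracket: h₀ sin ϕ sin δ + cos ϕ cos δ sin h₀ = 1.4402×-0.29237×0.39194 + 0.95630×0.91999×0.99148 = -0.165035 + 0.872291 = 0.707256.
Q̄ = (S_0/π) × [bracket] = (1398/π) × 0.707256 = 314.73 W/m².
Ratio Q̄_A / Q̄_B = 257.39 / 314.73 = 0.8178.

Q̄_A / Q̄_B ≈ 0.818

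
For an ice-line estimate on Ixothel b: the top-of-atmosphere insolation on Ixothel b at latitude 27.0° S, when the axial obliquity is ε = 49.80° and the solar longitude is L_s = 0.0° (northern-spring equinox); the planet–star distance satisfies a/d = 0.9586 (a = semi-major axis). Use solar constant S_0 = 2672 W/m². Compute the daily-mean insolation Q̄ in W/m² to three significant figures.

Solar declination: sin δ = sin ε · sin L_s = sin 49.80° × sin 0.0° = 0.00000, so δ = +0.000°.
cos h₀ = −tan(-27.0°) tan(+0.000°) = 0.0000, h₀ = 1.5708 rad.
Bracket: h₀ sin ϕ sin δ + cos ϕ cos δ sin h₀ = 1.5708×-0.45399×0.00000 + 0.89101×1.00000×1.00000 = -0.000000 + 0.891010 = 0.891010.
Inverse-square distance factor (a/d)² = 0.9586² = 0.918914.
Q̄ = (S_0/π) × 0.918914 × [bracket] = (2672/π) × 0.918914 × 0.891010 = 696.4 W/m².

Q̄ ≈ 696 W/m²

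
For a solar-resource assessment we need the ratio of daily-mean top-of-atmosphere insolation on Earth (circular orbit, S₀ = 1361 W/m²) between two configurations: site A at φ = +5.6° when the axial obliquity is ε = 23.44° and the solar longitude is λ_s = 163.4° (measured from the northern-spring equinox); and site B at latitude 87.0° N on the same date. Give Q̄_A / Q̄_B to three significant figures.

— Configuration A (φ=+5.6°):
Solar declination: sin δ = sin ε · sin λ_s = sin 23.44° × sin 163.4° = 0.11364, so δ = +6.525°.
cos H₀ = −tan(+5.6°) tan(+6.525°) = -0.0112, H₀ = 1.5820 rad.
Bracket: H₀ sin φ sin δ + cos φ cos δ sin H₀ = 1.5820×0.09758×0.11364 + 0.99523×0.99352×0.99994 = 0.017543 + 0.988722 = 1.006265.
Q̄ = (S₀/π) × [bracket] = (1361/π) × 1.006265 = 435.93 W/m².
— Configuration B (φ=+87.0°):
cos H₀ = −tan(+87.0°) tan(+6.525°) = -2.1826 ≤ −1 ⇒ polar day, H₀ = π.
Bracket: H₀ sin φ sin δ + cos φ cos δ sin H₀ = 3.1416×0.99863×0.11364 + 0.05234×0.99352×0.00000 = 0.356522 + 0.000000 = 0.356522.
Q̄ = (S₀/π) × [bracket] = (1361/π) × 0.356522 = 154.45 W/m².
Ratio Q̄_A / Q̄_B = 435.93 / 154.45 = 2.822.

Q̄_A / Q̄_B ≈ 2.82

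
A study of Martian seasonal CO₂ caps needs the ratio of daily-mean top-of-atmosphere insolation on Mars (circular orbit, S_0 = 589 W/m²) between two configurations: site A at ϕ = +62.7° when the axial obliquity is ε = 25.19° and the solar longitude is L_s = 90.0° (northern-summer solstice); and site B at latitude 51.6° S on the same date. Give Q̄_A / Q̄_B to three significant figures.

Q̄_A / Q̄_B ≈ 8.54

— Configuration A (ϕ=+62.7°):
Solar declination: sin δ = sin ε · sin L_s = sin 25.19° × sin 90.0° = 0.42562, so δ = +25.190°.
cos h₀ = −tan(+62.7°) tan(+25.190°) = -0.9113, h₀ = 2.7172 rad.
Bracket: h₀ sin ϕ sin δ + cos ϕ cos δ sin h₀ = 2.7172×0.88862×0.42562 + 0.45865×0.90490×0.41177 = 1.027684 + 0.170898 = 1.198582.
Q̄ = (S_0/π) × [bracket] = (589/π) × 1.198582 = 224.72 W/m².
— Configuration B (ϕ=-51.6°):
cos h₀ = −tan(-51.6°) tan(+25.190°) = 0.5934, h₀ = 0.9355 rad.
Bracket: h₀ sin ϕ sin δ + cos ϕ cos δ sin h₀ = 0.9355×-0.78369×0.42562 + 0.62115×0.90490×0.80488 = -0.312040 + 0.452406 = 0.140366.
Q̄ = (S_0/π) × [bracket] = (589/π) × 0.140366 = 26.316 W/m².
Ratio Q̄_A / Q̄_B = 224.72 / 26.316 = 8.539.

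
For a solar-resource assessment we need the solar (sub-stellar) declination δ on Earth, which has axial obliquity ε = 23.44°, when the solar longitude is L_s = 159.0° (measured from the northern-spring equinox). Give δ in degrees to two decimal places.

sin δ = sin ε · sin L_s = sin 23.44° × sin 159.0° = 0.142555.
δ = arcsin(0.142555) = +8.20°.

δ = +8.20°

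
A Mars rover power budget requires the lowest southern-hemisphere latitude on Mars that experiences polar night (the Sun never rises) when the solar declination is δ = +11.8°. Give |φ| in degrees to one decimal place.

Polar night requires cos H₀ = −tan φ tan δ ≥ 1, i.e. tan φ tan δ ≤ −1.
The boundary is |tan φ| · |tan δ| = 1, so |φ| = 90° − |δ| = 90° − 11.8° = 78.2° in the southern hemisphere.

|φ| = 78.2°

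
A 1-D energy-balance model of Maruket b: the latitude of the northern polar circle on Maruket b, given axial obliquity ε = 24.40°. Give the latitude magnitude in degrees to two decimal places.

The polar circle is the lowest latitude that experiences at least one full rotation of continuous daylight at the northern-summer solstice; it lies at |ϕ| = 90° − ε = 90° − 24.40° = 65.60°.

65.60°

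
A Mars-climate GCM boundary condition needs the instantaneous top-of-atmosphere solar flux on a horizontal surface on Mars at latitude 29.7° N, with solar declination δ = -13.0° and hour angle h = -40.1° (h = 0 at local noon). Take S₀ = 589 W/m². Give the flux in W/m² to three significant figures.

316 W/m²

cos θ_z = sin φ sin δ + cos φ cos δ cos h = -0.111454 + 0.647405 = 0.535951.
Flux = S₀ · cos θ_z = 589 × 0.535951 = 315.7 W/m².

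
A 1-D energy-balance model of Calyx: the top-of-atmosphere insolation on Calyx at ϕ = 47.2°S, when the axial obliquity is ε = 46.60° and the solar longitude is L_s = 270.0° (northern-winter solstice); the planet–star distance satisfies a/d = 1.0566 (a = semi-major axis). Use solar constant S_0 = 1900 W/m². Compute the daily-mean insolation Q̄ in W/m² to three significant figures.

Solar declination: sin δ = sin ε · sin L_s = sin 46.60° × sin 270.0° = -0.72657, so δ = -46.600°.
cos h₀ = −tan(-47.2°) tan(-46.600°) = -1.1420 ≤ −1 ⇒ polar day, h₀ = π.
Bracket: h₀ sin ϕ sin δ + cos ϕ cos δ sin h₀ = 3.1416×-0.73373×-0.72657 + 0.67944×0.68709×0.00000 = 1.674806 + 0.000000 = 1.674806.
Inverse-square distance factor (a/d)² = 1.0566² = 1.116404.
Q̄ = (S_0/π) × 1.116404 × [bracket] = (1900/π) × 1.116404 × 1.674806 = 1131 W/m².

Q̄ ≈ 1.13e+03 W/m²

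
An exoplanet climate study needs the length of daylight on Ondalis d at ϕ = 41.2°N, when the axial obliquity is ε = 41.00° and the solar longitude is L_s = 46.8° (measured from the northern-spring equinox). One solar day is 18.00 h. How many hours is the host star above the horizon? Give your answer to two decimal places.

11.85 h

Solar declination: sin δ = sin ε · sin L_s = sin 41.00° × sin 46.8° = 0.47825, so δ = +28.571°.
cos h₀ = −tan ϕ · tan δ = −tan(+41.2°) × tan(+28.571°) = -0.4767, so h₀ = 2.0677 rad = 118.47°.
Daylight = 2h₀/(2π) × 18.00 h = (2.0677/π) × 18.00 = 11.85 h.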